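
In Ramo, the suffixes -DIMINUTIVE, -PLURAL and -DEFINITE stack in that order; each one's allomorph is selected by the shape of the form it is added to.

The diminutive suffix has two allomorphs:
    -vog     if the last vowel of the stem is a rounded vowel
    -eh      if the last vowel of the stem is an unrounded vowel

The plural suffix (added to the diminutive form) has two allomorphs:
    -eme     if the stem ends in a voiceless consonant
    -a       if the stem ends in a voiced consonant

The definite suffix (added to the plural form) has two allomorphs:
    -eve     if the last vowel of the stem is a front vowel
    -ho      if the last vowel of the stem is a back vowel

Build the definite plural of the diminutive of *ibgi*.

ibgiehemeeve

*ibgi* — last vowel /i/ (an unrounded vowel) → -eh → *ibgieh*.
The diminutive form *ibgieh*: final consonant = /h/, voiceless → -eme → *ibgieheme*.
The plural form *ibgieheme* — last vowel /e/ (a front vowel) → -eve → *ibgiehemeeve*.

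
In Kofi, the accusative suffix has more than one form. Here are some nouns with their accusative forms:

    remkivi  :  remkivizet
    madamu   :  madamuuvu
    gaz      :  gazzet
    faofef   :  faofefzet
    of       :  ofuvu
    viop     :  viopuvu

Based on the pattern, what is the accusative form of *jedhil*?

jedhilzet

The suffix is conditioned by the last vowel: -uvu when the last vowel of the stem is a rounded vowel (*madamu*, *of*, *viop*); -zet when the last vowel of the stem is an unrounded vowel (*remkivi*, *gaz*, *faofef*).
*jedhil*: last vowel = /i/, an unrounded vowel → -zet → *jedhilzet*.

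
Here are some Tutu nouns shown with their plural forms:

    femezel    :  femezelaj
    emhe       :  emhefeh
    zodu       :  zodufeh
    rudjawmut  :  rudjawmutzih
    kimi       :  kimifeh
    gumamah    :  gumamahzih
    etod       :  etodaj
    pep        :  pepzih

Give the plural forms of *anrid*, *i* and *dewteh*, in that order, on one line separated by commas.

anridaj, ifeh, dewtehzih

The suffix is conditioned by the final sound: -zih when the stem ends in a voiceless consonant (*rudjawmut*, *gumamah*, *pep*); -aj when the stem ends in a voiced consonant (*femezel*, *etod*); -feh when the stem ends in a vowel (*emhe*, *zodu*, *kimi*).
*anrid*: final sound = /d/, a voiced consonant → -aj → *anridaj*.
The final sound of *i* is /i/, which is a vowel, so the suffix is -feh, giving *ifeh*.
Since the final sound of *dewteh* is /h/ (a voiceless consonant), it takes -zih, giving *dewtehzih*.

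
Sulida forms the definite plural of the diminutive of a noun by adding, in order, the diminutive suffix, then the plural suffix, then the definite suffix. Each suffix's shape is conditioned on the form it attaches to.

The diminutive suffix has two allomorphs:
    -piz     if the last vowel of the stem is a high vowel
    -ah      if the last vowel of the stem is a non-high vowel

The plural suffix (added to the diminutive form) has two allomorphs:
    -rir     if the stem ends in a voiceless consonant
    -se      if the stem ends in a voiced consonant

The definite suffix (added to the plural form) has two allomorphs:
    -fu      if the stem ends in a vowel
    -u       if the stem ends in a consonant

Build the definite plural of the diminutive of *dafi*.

dafipizsefu

The last vowel of *dafi* is /i/, which is a high vowel, so the diminutive suffix is -piz, giving *dafipiz*.
The final consonant of the diminutive form *dafipiz* is /z/, which is voiced, so the plural suffix is -se, giving *dafipizse*.
The plural form *dafipizse*: final sound = /e/, a vowel → -fu → *dafipizsefu*.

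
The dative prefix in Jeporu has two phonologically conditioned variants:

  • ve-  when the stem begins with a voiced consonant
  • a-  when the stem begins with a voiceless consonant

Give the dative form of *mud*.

vemud

Since the first consonant of *mud* is /m/ (voiced), it takes ve-, giving *vemud*.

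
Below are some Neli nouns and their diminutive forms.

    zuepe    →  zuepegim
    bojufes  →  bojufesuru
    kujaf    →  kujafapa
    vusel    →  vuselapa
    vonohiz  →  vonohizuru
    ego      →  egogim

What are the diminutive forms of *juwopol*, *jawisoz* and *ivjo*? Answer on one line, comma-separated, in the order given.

juwopolapa, jawisozuru, ivjogim

Looking at the final sound of each stem: -uru when the stem ends in a sibilant (*bojufes*, *vonohiz*); -apa when the stem ends in a non-sibilant consonant (*kujaf*, *vusel*); -gim when the stem ends in a vowel (*zuepe*, *ego*).
The final sound of *juwopol* is /l/, which is a non-sibilant consonant, so the suffix is -apa, giving *juwopolapa*.
*jawisoz*: final sound = /z/, a sibilant → -uru → *jawisozuru*.
*ivjo*: final sound = /o/, a vowel → -gim → *ivjogim*.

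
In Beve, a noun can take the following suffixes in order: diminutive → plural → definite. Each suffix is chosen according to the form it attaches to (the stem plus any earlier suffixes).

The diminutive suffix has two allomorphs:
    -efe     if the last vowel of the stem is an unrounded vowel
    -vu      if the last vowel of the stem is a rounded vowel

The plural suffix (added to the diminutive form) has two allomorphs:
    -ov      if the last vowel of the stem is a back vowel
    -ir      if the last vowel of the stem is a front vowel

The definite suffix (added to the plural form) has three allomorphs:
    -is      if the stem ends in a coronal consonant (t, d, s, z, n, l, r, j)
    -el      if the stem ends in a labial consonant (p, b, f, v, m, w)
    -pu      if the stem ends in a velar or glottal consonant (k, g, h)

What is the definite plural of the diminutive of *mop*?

*mop* — last vowel /o/ (a rounded vowel) → -vu → *mopvu*.
Since the last vowel of the diminutive form *mopvu* is /u/ (a back vowel), it takes -ov, giving *mopvuov*.
The final consonant of the plural form *mopvuov* is /v/, which is labial, so the definite suffix is -el, giving *mopvuovel*.

mopvuovel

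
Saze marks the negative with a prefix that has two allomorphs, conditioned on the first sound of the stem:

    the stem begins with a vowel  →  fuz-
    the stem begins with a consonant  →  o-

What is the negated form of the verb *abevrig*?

fuzabevrig

*abevrig*: first sound = /a/, a vowel → fuz- → *fuzabevrig*.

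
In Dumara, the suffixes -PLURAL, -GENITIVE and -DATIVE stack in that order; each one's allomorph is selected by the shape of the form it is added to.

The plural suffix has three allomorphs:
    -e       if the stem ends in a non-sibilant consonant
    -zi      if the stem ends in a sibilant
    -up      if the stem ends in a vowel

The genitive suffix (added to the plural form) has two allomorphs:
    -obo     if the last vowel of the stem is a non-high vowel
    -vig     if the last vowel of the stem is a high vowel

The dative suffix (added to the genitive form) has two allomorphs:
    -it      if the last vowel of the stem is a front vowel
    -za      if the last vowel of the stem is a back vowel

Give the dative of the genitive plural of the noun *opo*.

The final sound of *opo* is /o/, which is a vowel, so the plural suffix is -up, giving *opoup*.
The last vowel of the plural form *opoup* is /u/, which is a high vowel, so the genitive suffix is -vig, giving *opoupvig*.
The last vowel of the genitive form *opoupvig* is /i/, which is a front vowel, so the dative suffix is -it, giving *opoupvigit*.

opoupvigit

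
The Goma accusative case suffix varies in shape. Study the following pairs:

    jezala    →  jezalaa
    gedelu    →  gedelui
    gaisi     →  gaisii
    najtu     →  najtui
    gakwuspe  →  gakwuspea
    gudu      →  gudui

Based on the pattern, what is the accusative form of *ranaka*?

ranakaa

The pattern is height harmony: -i when the last vowel of the stem is a high vowel (*gedelu*, *gaisi*, *najtu*, *gudu*); -a when the last vowel of the stem is a non-high vowel (*jezala*, *gakwuspe*).
The last vowel of *ranaka* is /a/, which is a non-high vowel, so the suffix is -a, giving *ranakaa*.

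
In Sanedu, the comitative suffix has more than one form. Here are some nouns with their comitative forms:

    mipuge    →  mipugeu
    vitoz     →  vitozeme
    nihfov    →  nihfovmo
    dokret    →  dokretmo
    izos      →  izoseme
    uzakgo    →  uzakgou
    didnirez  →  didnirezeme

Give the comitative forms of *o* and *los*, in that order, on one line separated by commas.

ou, loseme

The alternation tracks the final sound of the stem — -eme when the stem ends in a sibilant (*vitoz*, *izos*, *didnirez*); -mo when the stem ends in a non-sibilant consonant (*nihfov*, *dokret*); -u when the stem ends in a vowel (*mipuge*, *uzakgo*).
Since the final sound of *o* is /o/ (a vowel), it takes -u, giving *ou*.
The final sound of *los* is /s/, which is a sibilant, so the suffix is -eme, giving *loseme*.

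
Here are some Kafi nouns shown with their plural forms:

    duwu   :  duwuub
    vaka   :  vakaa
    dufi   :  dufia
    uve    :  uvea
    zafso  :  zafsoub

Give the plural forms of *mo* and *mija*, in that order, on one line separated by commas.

moub, mijaa

The alternation tracks the last vowel of the stem — -ub when the last vowel of the stem is a rounded vowel (*duwu*, *zafso*); -a when the last vowel of the stem is an unrounded vowel (*vaka*, *dufi*, *uve*).
Since the last vowel of *mo* is /o/ (a rounded vowel), it takes -ub, giving *moub*.
*mija*: last vowel = /a/, an unrounded vowel → -a → *mijaa*.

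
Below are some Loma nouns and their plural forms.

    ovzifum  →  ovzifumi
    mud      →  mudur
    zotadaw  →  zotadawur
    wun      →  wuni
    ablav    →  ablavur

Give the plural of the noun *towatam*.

The pattern is nasality of the final consonant: -i when the stem ends in a nasal (*ovzifum*, *wun*); -ur when the stem ends in a non-nasal consonant (*mud*, *zotadaw*, *ablav*).
*towatam* — final consonant /m/ (a nasal) → -i → *towatami*.

towatami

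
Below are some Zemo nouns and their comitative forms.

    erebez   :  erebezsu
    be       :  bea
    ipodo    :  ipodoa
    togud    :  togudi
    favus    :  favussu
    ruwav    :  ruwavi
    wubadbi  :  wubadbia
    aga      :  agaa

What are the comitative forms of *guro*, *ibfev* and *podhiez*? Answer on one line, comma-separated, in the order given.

Looking at the final sound of each stem: -su when the stem ends in a sibilant (*erebez*, *favus*); -i when the stem ends in a non-sibilant consonant (*togud*, *ruwav*); -a when the stem ends in a vowel (*be*, *ipodo*, *wubadbi*, *aga*).
The final sound of *guro* is /o/, which is a vowel, so the suffix is -a, giving *guroa*.
The final sound of *ibfev* is /v/, which is a non-sibilant consonant, so the suffix is -i, giving *ibfevi*.
*podhiez* — final sound /z/ (a sibilant) → -su → *podhiezsu*.

guroa, ibfevi, podhiezsu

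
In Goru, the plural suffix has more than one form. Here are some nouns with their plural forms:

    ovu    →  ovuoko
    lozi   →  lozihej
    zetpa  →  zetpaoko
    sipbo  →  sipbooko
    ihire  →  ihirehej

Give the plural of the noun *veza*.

The suffix is conditioned by the last vowel: -hej when the last vowel of the stem is a front vowel (*lozi*, *ihire*); -oko when the last vowel of the stem is a back vowel (*ovu*, *zetpa*, *sipbo*).
*veza* — last vowel /a/ (a back vowel) → -oko → *vezaoko*.

vezaoko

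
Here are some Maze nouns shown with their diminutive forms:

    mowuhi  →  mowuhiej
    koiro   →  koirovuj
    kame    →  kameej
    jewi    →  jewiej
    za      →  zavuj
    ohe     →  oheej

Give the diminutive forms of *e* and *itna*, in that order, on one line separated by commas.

eej, itnavuj

The alternation tracks the last vowel of the stem — -ej when the last vowel of the stem is a front vowel (*mowuhi*, *kame*, *jewi*, *ohe*); -vuj when the last vowel of the stem is a back vowel (*koiro*, *za*).
The last vowel of *e* is /e/, which is a front vowel, so the suffix is -ej, giving *eej*.
Since the last vowel of *itna* is /a/ (a back vowel), it takes -vuj, giving *itnavuj*.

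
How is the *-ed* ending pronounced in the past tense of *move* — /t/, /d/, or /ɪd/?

/d/

The stem *move* ends in a voiced sound other than /d/.
The -ed suffix is realized as /ɪd/ after /t, d/; as /t/ after other voiceless consonants; and as /d/ after other voiced sounds.
So -ed on *move* is pronounced /d/.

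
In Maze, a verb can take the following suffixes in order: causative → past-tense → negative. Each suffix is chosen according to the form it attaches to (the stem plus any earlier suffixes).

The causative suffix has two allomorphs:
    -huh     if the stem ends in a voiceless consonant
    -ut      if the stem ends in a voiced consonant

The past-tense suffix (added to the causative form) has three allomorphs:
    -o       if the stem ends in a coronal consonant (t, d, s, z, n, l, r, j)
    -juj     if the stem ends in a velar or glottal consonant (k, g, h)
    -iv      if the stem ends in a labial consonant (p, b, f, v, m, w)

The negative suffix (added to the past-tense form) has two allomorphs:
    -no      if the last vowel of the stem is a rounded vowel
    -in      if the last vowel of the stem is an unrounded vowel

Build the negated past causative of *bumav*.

bumavutono

The final consonant of *bumav* is /v/, which is voiced, so the causative suffix is -ut, giving *bumavut*.
The causative form *bumavut*: final consonant = /t/, coronal → -o → *bumavuto*.
Since the last vowel of the past-tense form *bumavuto* is /o/ (a rounded vowel), it takes -no, giving *bumavutono*.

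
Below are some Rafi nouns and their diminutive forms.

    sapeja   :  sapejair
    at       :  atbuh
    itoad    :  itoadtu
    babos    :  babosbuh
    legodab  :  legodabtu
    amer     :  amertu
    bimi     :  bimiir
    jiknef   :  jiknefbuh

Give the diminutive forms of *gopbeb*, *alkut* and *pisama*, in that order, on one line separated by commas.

The suffix is conditioned by the final sound: -buh when the stem ends in a voiceless consonant (*at*, *babos*, *jiknef*); -tu when the stem ends in a voiced consonant (*itoad*, *legodab*, *amer*); -ir when the stem ends in a vowel (*sapeja*, *bimi*).
*gopbeb*: final sound = /b/, a voiced consonant → -tu → *gopbebtu*.
*alkut* — final sound /t/ (a voiceless consonant) → -buh → *alkutbuh*.
*pisama* — final sound /a/ (a vowel) → -ir → *pisamair*.

gopbebtu, alkutbuh, pisamair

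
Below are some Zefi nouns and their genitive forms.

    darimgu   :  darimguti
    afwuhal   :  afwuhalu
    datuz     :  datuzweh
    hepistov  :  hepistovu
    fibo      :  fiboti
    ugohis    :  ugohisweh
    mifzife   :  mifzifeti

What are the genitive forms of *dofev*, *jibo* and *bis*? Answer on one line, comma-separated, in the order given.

The pattern is sibilance of the final sound: -weh when the stem ends in a sibilant (*datuz*, *ugohis*); -u when the stem ends in a non-sibilant consonant (*afwuhal*, *hepistov*); -ti when the stem ends in a vowel (*darimgu*, *fibo*, *mifzife*).
Since the final sound of *dofev* is /v/ (a non-sibilant consonant), it takes -u, giving *dofevu*.
Since the final sound of *jibo* is /o/ (a vowel), it takes -ti, giving *jiboti*.
*bis* — final sound /s/ (a sibilant) → -weh → *bisweh*.

dofevu, jiboti, bisweh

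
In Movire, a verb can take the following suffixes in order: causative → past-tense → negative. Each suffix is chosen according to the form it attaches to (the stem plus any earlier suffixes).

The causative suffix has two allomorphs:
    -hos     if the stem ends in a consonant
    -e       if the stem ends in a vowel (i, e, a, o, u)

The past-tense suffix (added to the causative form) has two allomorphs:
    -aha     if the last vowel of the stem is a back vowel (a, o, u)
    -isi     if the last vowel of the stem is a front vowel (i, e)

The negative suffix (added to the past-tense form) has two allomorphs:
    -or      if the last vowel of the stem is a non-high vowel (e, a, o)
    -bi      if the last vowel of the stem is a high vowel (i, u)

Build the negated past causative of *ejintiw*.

Since the final sound of *ejintiw* is /w/ (a consonant), it takes -hos, giving *ejintiwhos*.
Since the last vowel of the causative form *ejintiwhos* is /o/ (a back vowel), it takes -aha, giving *ejintiwhosaha*.
The past-tense form *ejintiwhosaha* — last vowel /a/ (a non-high vowel) → -or → *ejintiwhosahaor*.

ejintiwhosahaor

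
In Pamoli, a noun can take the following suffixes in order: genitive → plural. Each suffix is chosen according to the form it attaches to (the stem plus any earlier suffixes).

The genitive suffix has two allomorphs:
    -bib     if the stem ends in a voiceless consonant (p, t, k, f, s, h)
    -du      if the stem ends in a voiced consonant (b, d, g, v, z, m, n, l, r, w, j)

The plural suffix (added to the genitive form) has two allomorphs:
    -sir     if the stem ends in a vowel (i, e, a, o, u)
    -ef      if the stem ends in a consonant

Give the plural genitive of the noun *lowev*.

*lowev* — final consonant /v/ (voiced) → -du → *lowevdu*.
The genitive form *lowevdu*: final sound = /u/, a vowel → -sir → *lowevdusir*.

lowevdusir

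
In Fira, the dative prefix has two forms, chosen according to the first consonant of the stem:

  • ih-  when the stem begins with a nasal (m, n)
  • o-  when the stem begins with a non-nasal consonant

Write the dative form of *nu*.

ihnu

*nu*: first consonant = /n/, a nasal → ih- → *ihnu*.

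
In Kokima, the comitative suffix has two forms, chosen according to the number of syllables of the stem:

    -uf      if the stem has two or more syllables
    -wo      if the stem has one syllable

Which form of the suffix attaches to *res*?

-wo

With one syllable, *res* takes -wo.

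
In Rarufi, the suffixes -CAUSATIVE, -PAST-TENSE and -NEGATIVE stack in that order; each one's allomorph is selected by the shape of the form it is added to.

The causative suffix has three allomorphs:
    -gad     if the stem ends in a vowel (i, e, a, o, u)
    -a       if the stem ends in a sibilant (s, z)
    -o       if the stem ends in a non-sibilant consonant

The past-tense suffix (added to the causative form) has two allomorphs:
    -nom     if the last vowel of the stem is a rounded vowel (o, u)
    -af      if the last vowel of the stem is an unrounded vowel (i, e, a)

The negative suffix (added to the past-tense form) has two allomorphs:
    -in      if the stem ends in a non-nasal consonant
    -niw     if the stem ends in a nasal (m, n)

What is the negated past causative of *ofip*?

The final sound of *ofip* is /p/, which is a non-sibilant consonant, so the causative suffix is -o, giving *ofipo*.
The last vowel of the causative form *ofipo* is /o/, which is a rounded vowel, so the past-tense suffix is -nom, giving *ofiponom*.
Since the final consonant of the past-tense form *ofiponom* is /m/ (a nasal), it takes -niw, giving *ofiponomniw*.

ofiponomniw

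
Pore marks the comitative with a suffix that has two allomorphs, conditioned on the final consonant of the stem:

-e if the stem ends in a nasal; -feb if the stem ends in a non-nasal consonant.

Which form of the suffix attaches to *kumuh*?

-feb

*kumuh* — final consonant /h/ (non-nasal) → -feb.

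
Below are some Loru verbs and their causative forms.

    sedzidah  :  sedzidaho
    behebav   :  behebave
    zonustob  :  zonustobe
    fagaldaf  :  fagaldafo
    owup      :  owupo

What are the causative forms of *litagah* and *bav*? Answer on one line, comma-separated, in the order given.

The alternation tracks the final consonant of the stem — -o when the stem ends in a voiceless consonant (*sedzidah*, *fagaldaf*, *owup*); -e when the stem ends in a voiced consonant (*behebav*, *zonustob*).
*litagah*: final consonant = /h/, voiceless → -o → *litagaho*.
Since the final consonant of *bav* is /v/ (voiced), it takes -e, giving *bave*.

litagaho, bave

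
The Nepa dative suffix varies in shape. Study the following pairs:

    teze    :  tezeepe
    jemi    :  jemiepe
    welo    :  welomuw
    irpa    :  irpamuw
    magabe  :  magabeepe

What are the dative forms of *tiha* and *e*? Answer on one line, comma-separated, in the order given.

tihamuw, eepe

Looking at the last vowel of each stem: -epe when the last vowel of the stem is a front vowel (*teze*, *jemi*, *magabe*); -muw when the last vowel of the stem is a back vowel (*welo*, *irpa*).
*tiha* — last vowel /a/ (a back vowel) → -muw → *tihamuw*.
The last vowel of *e* is /e/, which is a front vowel, so the suffix is -epe, giving *eepe*.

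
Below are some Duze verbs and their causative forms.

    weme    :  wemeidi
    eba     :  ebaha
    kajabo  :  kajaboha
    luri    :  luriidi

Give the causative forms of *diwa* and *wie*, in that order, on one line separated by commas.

The suffix is conditioned by the last vowel: -idi when the last vowel of the stem is a front vowel (*weme*, *luri*); -ha when the last vowel of the stem is a back vowel (*eba*, *kajabo*).
The last vowel of *diwa* is /a/, which is a back vowel, so the suffix is -ha, giving *diwaha*.
The last vowel of *wie* is /e/, which is a front vowel, so the suffix is -idi, giving *wieidi*.

diwaha, wieidi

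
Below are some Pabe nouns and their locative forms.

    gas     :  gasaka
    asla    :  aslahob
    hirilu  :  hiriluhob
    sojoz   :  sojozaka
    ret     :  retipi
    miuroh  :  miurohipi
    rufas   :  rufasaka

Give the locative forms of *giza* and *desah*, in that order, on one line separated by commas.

gizahob, desahipi

Looking at the final sound of each stem: -aka when the stem ends in a sibilant (*gas*, *sojoz*, *rufas*); -ipi when the stem ends in a non-sibilant consonant (*ret*, *miuroh*); -hob when the stem ends in a vowel (*asla*, *hirilu*).
*giza* — final sound /a/ (a vowel) → -hob → *gizahob*.
Since the final sound of *desah* is /h/ (a non-sibilant consonant), it takes -ipi, giving *desahipi*.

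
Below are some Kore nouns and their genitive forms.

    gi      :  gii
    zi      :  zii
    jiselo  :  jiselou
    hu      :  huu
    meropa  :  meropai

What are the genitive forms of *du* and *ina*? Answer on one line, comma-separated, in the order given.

The suffix is conditioned by the last vowel: -u when the last vowel of the stem is a rounded vowel (*jiselo*, *hu*); -i when the last vowel of the stem is an unrounded vowel (*gi*, *zi*, *meropa*).
The last vowel of *du* is /u/, which is a rounded vowel, so the suffix is -u, giving *duu*.
*ina*: last vowel = /a/, an unrounded vowel → -i → *inai*.

duu, inai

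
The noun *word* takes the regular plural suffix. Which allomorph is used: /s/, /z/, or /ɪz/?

The stem *word* ends in a voiced non-sibilant sound.
The plural suffix surfaces as /ɪz/ after sibilants, /s/ after other voiceless consonants, and /z/ after other voiced sounds.
So the plural -s on *word* is pronounced /z/.

/z/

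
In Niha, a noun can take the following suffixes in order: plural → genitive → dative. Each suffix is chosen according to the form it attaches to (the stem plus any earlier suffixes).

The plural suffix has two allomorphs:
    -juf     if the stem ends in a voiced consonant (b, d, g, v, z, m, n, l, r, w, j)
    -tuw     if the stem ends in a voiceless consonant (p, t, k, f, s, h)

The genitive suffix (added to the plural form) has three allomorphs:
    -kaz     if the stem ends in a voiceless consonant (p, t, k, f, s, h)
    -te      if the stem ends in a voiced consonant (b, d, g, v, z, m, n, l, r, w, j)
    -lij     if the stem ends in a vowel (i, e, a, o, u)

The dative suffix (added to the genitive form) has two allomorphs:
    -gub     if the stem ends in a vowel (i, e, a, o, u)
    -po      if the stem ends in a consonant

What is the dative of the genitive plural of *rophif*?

rophiftuwtegub

*rophif* — final consonant /f/ (voiceless) → -tuw → *rophiftuw*.
The plural form *rophiftuw* — final sound /w/ (a voiced consonant) → -te → *rophiftuwte*.
The genitive form *rophiftuwte* — final sound /e/ (a vowel) → -gub → *rophiftuwtegub*.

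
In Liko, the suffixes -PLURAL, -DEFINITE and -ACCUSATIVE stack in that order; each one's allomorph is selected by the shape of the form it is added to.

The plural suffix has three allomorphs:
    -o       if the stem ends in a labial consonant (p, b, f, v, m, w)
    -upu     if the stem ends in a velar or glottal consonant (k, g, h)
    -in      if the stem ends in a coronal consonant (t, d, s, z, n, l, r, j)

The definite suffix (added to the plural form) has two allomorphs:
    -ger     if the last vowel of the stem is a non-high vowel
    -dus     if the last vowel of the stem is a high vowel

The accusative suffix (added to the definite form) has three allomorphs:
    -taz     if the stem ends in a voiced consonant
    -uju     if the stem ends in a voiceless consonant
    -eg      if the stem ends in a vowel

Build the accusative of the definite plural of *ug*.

Since the final consonant of *ug* is /g/ (velar/glottal), it takes -upu, giving *ugupu*.
Since the last vowel of the plural form *ugupu* is /u/ (a high vowel), it takes -dus, giving *ugupudus*.
The definite form *ugupudus*: final sound = /s/, a voiceless consonant → -uju → *ugupudusuju*.

ugupudusuju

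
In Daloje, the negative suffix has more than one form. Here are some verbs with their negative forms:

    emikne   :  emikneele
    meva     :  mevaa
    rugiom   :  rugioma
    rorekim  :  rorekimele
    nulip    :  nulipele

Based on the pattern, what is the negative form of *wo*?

The alternation tracks the last vowel of the stem — -ele when the last vowel of the stem is a front vowel (*emikne*, *rorekim*, *nulip*); -a when the last vowel of the stem is a back vowel (*meva*, *rugiom*).
The last vowel of *wo* is /o/, which is a back vowel, so the suffix is -a, giving *woa*.

woa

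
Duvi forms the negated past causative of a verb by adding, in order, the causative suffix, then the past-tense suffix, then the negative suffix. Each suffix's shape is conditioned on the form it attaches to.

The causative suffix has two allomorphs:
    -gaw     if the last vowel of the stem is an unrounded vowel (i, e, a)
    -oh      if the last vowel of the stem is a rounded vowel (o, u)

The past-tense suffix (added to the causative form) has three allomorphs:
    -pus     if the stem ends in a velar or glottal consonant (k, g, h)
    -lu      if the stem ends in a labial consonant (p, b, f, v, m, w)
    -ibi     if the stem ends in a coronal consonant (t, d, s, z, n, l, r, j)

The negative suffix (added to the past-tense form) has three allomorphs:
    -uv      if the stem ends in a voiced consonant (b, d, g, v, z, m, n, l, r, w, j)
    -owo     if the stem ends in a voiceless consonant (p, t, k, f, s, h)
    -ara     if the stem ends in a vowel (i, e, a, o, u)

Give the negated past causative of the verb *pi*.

pigawluara

*pi*: last vowel = /i/, an unrounded vowel → -gaw → *pigaw*.
The final consonant of the causative form *pigaw* is /w/, which is labial, so the past-tense suffix is -lu, giving *pigawlu*.
Since the final sound of the past-tense form *pigawlu* is /u/ (a vowel), it takes -ara, giving *pigawluara*.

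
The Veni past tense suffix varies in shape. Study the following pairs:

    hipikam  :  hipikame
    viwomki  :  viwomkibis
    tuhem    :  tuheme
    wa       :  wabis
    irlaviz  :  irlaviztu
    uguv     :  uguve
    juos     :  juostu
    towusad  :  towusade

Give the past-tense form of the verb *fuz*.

The pattern is sibilance of the final sound: -tu when the stem ends in a sibilant (*irlaviz*, *juos*); -e when the stem ends in a non-sibilant consonant (*hipikam*, *tuhem*, *uguv*, *towusad*); -bis when the stem ends in a vowel (*viwomki*, *wa*).
*fuz* — final sound /z/ (a sibilant) → -tu → *fuztu*.

fuztu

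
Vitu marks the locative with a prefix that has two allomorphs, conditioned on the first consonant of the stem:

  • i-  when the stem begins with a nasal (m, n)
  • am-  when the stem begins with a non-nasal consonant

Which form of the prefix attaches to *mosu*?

i-

*mosu* — first consonant /m/ (a nasal) → i-.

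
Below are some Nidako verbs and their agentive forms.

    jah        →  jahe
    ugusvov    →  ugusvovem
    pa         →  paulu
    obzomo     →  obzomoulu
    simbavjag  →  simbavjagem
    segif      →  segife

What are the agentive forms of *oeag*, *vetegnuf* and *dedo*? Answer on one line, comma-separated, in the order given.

The suffix is conditioned by the final sound: -e when the stem ends in a voiceless consonant (*jah*, *segif*); -em when the stem ends in a voiced consonant (*ugusvov*, *simbavjag*); -ulu when the stem ends in a vowel (*pa*, *obzomo*).
The final sound of *oeag* is /g/, which is a voiced consonant, so the suffix is -em, giving *oeagem*.
*vetegnuf*: final sound = /f/, a voiceless consonant → -e → *vetegnufe*.
The final sound of *dedo* is /o/, which is a vowel, so the suffix is -ulu, giving *dedoulu*.

oeagem, vetegnufe, dedoulu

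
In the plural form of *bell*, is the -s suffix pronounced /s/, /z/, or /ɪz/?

/z/

The stem *bell* ends in a voiced non-sibilant sound.
The plural suffix surfaces as /ɪz/ after sibilants, /s/ after other voiceless consonants, and /z/ after other voiced sounds.
So the plural -s on *bell* is pronounced /z/.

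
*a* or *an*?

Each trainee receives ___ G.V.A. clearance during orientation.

The indefinite article is chosen by the initial *sound* of the following word, not its spelling.
The initialism *G.V.A.* is read letter by letter; the first letter, G, is pronounced /dʒiː/, which begins with a consonant sound.
So the article is *a*: Each trainee receives a G.V.A. clearance during orientation.

a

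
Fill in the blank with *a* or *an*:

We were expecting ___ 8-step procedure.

an

The indefinite article is chosen by the initial *sound* of the following word, not its spelling.
The number *8* is spoken "eight", beginning with /eɪt/ — a vowel sound.
So the article is *an*: We were expecting an 8-step procedure.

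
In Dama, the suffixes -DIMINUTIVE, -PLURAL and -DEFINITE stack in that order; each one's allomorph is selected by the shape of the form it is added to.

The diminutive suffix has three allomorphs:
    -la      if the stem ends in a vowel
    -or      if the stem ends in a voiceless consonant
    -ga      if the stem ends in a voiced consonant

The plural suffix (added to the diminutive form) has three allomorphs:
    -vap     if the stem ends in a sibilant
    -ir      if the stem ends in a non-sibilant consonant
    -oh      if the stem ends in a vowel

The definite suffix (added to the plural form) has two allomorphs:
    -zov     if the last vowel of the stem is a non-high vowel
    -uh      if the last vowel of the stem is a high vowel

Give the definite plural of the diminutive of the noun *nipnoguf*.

nipnoguforiruh

The final sound of *nipnoguf* is /f/, which is a voiceless consonant, so the diminutive suffix is -or, giving *nipnogufor*.
The diminutive form *nipnogufor*: final sound = /r/, a non-sibilant consonant → -ir → *nipnoguforir*.
The plural form *nipnoguforir* — last vowel /i/ (a high vowel) → -uh → *nipnoguforiruh*.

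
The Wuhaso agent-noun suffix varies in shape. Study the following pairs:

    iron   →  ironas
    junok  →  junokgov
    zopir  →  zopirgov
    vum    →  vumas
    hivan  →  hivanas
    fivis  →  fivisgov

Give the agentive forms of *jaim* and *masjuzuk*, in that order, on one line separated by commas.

jaimas, masjuzukgov

The suffix is conditioned by the final consonant: -as when the stem ends in a nasal (*iron*, *vum*, *hivan*); -gov when the stem ends in a non-nasal consonant (*junok*, *zopir*, *fivis*).
The final consonant of *jaim* is /m/, which is a nasal, so the suffix is -as, giving *jaimas*.
*masjuzuk* — final consonant /k/ (non-nasal) → -gov → *masjuzukgov*.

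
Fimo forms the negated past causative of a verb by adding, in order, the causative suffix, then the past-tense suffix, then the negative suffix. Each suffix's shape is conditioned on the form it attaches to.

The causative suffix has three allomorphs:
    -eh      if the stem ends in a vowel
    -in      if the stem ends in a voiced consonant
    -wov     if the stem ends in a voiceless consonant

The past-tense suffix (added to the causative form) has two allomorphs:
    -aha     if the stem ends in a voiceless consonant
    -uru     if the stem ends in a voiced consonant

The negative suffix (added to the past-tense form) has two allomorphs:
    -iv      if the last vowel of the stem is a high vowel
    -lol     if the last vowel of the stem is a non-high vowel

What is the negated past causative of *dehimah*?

dehimahwovuruiv

*dehimah* — final sound /h/ (a voiceless consonant) → -wov → *dehimahwov*.
The causative form *dehimahwov* — final consonant /v/ (voiced) → -uru → *dehimahwovuru*.
Since the last vowel of the past-tense form *dehimahwovuru* is /u/ (a high vowel), it takes -iv, giving *dehimahwovuruiv*.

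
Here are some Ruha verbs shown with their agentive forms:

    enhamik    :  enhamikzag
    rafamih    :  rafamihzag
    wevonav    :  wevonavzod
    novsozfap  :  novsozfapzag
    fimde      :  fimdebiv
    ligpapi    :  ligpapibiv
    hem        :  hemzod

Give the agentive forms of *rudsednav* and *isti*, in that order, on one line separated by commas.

rudsednavzod, istibiv

Looking at the final sound of each stem: -zag when the stem ends in a voiceless consonant (*enhamik*, *rafamih*, *novsozfap*); -zod when the stem ends in a voiced consonant (*wevonav*, *hem*); -biv when the stem ends in a vowel (*fimde*, *ligpapi*).
Since the final sound of *rudsednav* is /v/ (a voiced consonant), it takes -zod, giving *rudsednavzod*.
*isti*: final sound = /i/, a vowel → -biv → *istibiv*.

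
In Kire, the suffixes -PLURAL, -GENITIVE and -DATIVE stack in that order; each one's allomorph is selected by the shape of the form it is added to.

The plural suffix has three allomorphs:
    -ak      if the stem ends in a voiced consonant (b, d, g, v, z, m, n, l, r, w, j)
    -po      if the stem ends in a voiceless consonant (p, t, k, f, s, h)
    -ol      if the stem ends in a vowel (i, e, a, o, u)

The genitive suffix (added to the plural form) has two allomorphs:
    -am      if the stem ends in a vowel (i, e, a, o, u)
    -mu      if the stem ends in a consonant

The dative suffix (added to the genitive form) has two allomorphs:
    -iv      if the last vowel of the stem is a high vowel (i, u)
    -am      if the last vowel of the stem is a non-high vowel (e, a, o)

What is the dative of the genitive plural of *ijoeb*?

ijoebakmuiv

Since the final sound of *ijoeb* is /b/ (a voiced consonant), it takes -ak, giving *ijoebak*.
The final sound of the plural form *ijoebak* is /k/, which is a consonant, so the genitive suffix is -mu, giving *ijoebakmu*.
The last vowel of the genitive form *ijoebakmu* is /u/, which is a high vowel, so the dative suffix is -iv, giving *ijoebakmuiv*.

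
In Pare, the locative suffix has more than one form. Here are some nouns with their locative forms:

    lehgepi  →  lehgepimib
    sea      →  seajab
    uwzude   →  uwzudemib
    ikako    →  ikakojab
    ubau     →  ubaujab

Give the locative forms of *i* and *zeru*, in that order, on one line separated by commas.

imib, zerujab

Looking at the last vowel of each stem: -mib when the last vowel of the stem is a front vowel (*lehgepi*, *uwzude*); -jab when the last vowel of the stem is a back vowel (*sea*, *ikako*, *ubau*).
*i*: last vowel = /i/, a front vowel → -mib → *imib*.
*zeru* — last vowel /u/ (a back vowel) → -jab → *zerujab*.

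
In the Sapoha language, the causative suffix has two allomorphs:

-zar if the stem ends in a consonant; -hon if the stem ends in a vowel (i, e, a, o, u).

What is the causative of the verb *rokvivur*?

The final sound of *rokvivur* is /r/, which is a consonant, so the suffix is -zar, giving *rokvivurzar*.

rokvivurzar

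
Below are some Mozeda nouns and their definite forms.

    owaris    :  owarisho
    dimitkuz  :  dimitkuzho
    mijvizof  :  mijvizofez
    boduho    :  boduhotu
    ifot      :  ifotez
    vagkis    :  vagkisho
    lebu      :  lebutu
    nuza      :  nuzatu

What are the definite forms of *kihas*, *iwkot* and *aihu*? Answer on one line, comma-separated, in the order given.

kihasho, iwkotez, aihutu

The pattern is sibilance of the final sound: -ho when the stem ends in a sibilant (*owaris*, *dimitkuz*, *vagkis*); -ez when the stem ends in a non-sibilant consonant (*mijvizof*, *ifot*); -tu when the stem ends in a vowel (*boduho*, *lebu*, *nuza*).
*kihas*: final sound = /s/, a sibilant → -ho → *kihasho*.
The final sound of *iwkot* is /t/, which is a non-sibilant consonant, so the suffix is -ez, giving *iwkotez*.
The final sound of *aihu* is /u/, which is a vowel, so the suffix is -tu, giving *aihutu*.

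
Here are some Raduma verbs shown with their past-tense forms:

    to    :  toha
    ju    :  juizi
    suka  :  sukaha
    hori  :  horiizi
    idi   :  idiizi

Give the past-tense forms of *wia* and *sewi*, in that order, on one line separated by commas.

wiaha, sewiizi

The alternation tracks the last vowel of the stem — -izi when the last vowel of the stem is a high vowel (*ju*, *hori*, *idi*); -ha when the last vowel of the stem is a non-high vowel (*to*, *suka*).
The last vowel of *wia* is /a/, which is a non-high vowel, so the suffix is -ha, giving *wiaha*.
Since the last vowel of *sewi* is /i/ (a high vowel), it takes -izi, giving *sewiizi*.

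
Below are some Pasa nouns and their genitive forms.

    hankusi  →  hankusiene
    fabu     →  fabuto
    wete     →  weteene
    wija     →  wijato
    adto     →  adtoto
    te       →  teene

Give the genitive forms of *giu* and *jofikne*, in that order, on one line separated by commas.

giuto, jofikneene

Looking at the last vowel of each stem: -ene when the last vowel of the stem is a front vowel (*hankusi*, *wete*, *te*); -to when the last vowel of the stem is a back vowel (*fabu*, *wija*, *adto*).
*giu* — last vowel /u/ (a back vowel) → -to → *giuto*.
*jofikne* — last vowel /e/ (a front vowel) → -ene → *jofikneene*.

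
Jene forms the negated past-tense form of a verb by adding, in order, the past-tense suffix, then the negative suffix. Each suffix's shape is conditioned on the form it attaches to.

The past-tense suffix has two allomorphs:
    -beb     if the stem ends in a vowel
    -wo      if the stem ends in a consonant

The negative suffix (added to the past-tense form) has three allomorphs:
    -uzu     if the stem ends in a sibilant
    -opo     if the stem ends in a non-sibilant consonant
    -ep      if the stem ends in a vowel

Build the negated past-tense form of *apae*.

*apae*: final sound = /e/, a vowel → -beb → *apaebeb*.
Since the final sound of the past-tense form *apaebeb* is /b/ (a non-sibilant consonant), it takes -opo, giving *apaebebopo*.

apaebebopo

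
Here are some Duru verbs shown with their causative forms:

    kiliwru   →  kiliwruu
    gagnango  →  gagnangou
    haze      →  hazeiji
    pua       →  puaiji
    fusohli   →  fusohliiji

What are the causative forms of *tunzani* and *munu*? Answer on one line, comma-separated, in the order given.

The pattern is rounding harmony: -u when the last vowel of the stem is a rounded vowel (*kiliwru*, *gagnango*); -iji when the last vowel of the stem is an unrounded vowel (*haze*, *pua*, *fusohli*).
The last vowel of *tunzani* is /i/, which is an unrounded vowel, so the suffix is -iji, giving *tunzaniiji*.
The last vowel of *munu* is /u/, which is a rounded vowel, so the suffix is -u, giving *munuu*.

tunzaniiji, munuu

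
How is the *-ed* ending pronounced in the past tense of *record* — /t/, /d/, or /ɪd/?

/ɪd/

The stem *record* ends in /t/ or /d/.
The -ed suffix is realized as /ɪd/ after /t, d/; as /t/ after other voiceless consonants; and as /d/ after other voiced sounds.
So -ed on *record* is pronounced /ɪd/.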